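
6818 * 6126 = 41767068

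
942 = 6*157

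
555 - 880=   -  325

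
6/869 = 6/869 = 0.01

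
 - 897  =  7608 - 8505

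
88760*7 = 621320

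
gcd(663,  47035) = 1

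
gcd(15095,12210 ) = 5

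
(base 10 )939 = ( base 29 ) 13B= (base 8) 1653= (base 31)U9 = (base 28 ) 15F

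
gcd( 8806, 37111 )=629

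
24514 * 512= 12551168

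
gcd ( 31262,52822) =1078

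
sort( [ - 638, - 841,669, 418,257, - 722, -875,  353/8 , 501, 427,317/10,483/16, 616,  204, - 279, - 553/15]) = [  -  875, - 841, - 722, - 638,-279,-553/15,483/16, 317/10,353/8, 204, 257,418,427,  501,616,669]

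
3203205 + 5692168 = 8895373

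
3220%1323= 574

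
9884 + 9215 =19099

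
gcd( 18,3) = 3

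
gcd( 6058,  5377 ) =1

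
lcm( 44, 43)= 1892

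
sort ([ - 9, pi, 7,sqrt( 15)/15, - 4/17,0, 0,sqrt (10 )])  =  [-9, - 4/17, 0, 0 , sqrt(15 ) /15,pi,sqrt(10), 7 ] 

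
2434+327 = 2761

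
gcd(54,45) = 9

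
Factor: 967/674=2^( - 1)*337^( - 1)*967^1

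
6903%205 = 138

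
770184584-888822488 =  - 118637904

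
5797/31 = 187 = 187.00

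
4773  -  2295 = 2478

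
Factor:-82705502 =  - 2^1*11^1 * 3759341^1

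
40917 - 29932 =10985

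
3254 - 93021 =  -89767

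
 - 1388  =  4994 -6382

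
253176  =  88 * 2877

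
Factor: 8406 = 2^1*3^2 * 467^1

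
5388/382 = 2694/191 = 14.10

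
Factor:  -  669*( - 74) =49506=2^1*3^1*37^1 *223^1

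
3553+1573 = 5126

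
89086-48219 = 40867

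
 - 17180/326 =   -  53 + 49/163 = - 52.70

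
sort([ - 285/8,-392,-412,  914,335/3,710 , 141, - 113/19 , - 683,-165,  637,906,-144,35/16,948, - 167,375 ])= [ - 683, - 412, - 392,-167,-165,-144,-285/8, - 113/19,35/16,335/3, 141,375,637,710,906, 914 , 948 ] 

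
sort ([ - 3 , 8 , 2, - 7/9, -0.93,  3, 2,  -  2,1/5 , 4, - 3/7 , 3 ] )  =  [ - 3 , - 2 , - 0.93, - 7/9 ,  -  3/7,1/5,  2,2, 3, 3, 4,8 ] 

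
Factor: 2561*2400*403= 2476999200 = 2^5*3^1*5^2*13^2*31^1*197^1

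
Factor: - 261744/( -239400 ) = 82/75  =  2^1*  3^( - 1 )*5^ ( - 2) * 41^1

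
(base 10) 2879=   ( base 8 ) 5477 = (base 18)8FH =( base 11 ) 2188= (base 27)3ph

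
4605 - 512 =4093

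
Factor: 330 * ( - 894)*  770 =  - 2^3*3^2*5^2*7^1*11^2*149^1= -227165400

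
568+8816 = 9384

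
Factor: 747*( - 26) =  - 2^1*3^2*13^1*83^1 = - 19422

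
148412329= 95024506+53387823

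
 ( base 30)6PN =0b1100000011101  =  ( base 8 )14035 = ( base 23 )BF9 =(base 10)6173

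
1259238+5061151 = 6320389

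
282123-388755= - 106632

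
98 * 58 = 5684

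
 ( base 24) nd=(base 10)565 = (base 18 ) 1d7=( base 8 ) 1065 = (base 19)1ae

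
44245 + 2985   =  47230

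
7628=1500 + 6128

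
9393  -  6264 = 3129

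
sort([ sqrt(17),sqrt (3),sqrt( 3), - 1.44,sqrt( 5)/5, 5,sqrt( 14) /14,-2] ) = [ - 2, - 1.44,sqrt(14 )/14,sqrt(5 )/5,sqrt( 3),sqrt(3 ),sqrt( 17), 5 ] 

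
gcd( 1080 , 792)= 72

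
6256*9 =56304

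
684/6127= 684/6127=0.11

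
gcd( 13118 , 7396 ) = 2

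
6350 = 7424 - 1074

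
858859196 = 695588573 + 163270623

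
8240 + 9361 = 17601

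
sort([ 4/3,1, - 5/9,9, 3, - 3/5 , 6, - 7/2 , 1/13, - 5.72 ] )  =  [-5.72, - 7/2, -3/5, - 5/9,1/13,1, 4/3,3,6, 9 ] 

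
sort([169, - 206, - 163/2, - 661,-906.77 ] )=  [ -906.77,  -  661, - 206,-163/2, 169 ] 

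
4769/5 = 953 + 4/5 = 953.80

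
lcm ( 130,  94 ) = 6110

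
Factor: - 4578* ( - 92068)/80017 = 2^3 * 3^1*7^ ( - 1)*23^( - 1)*71^( - 1)*109^1 * 23017^1 = 60212472/11431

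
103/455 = 103/455 = 0.23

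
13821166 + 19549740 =33370906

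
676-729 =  - 53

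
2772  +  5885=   8657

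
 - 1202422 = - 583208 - 619214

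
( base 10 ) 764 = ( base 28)r8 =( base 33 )n5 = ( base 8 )1374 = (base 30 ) PE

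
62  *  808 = 50096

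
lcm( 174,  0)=0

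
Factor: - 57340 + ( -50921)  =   - 108261=- 3^2*23^1*523^1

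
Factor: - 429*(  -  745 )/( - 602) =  - 2^( - 1)*3^1*5^1 * 7^(-1 )*11^1 * 13^1 * 43^( - 1)* 149^1 = - 319605/602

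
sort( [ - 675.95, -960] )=[ - 960 , - 675.95 ] 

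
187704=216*869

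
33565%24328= 9237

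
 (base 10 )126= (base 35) 3l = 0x7E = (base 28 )4e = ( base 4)1332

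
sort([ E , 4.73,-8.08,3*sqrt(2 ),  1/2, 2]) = [- 8.08, 1/2, 2, E, 3*sqrt( 2), 4.73 ]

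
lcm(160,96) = 480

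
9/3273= 3/1091 = 0.00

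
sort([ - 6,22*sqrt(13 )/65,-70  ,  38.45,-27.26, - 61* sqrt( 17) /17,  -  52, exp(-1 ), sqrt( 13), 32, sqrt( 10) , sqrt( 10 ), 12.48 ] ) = [ - 70, - 52, - 27.26, -61*sqrt( 17)/17, - 6, exp(-1),22*sqrt(13) /65, sqrt(10 ) , sqrt(10), sqrt ( 13),12.48,32, 38.45 ] 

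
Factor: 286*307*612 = 53734824=2^3*3^2*11^1*13^1*17^1*307^1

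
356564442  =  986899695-630335253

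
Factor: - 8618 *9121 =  - 2^1*7^1* 31^1 * 139^1*1303^1= - 78604778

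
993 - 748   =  245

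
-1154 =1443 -2597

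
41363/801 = 51 + 512/801 = 51.64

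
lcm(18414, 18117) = 1123254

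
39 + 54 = 93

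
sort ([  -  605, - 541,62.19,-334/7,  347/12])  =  [ - 605, - 541, - 334/7,347/12,62.19 ]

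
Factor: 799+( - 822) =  - 23^1=- 23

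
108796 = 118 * 922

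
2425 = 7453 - 5028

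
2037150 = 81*25150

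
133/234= 133/234 =0.57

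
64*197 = 12608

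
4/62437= 4/62437= 0.00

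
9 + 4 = 13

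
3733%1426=881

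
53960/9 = 5995+5/9 = 5995.56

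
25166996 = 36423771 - 11256775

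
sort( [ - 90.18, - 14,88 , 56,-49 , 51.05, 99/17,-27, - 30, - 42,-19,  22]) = [ - 90.18, - 49, - 42, - 30,  -  27,  -  19, - 14,99/17 , 22,51.05,56, 88]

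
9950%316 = 154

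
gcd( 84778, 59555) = 1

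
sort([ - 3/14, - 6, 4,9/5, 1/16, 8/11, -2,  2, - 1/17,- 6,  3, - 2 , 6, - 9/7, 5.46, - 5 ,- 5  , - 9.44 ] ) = [ - 9.44, - 6, - 6 , - 5, - 5, - 2, - 2,-9/7,  -  3/14,-1/17 , 1/16, 8/11, 9/5, 2, 3,4, 5.46, 6]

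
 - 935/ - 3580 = 187/716 = 0.26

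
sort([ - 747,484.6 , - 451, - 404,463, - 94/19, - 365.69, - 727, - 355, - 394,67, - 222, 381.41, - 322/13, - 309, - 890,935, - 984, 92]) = [- 984, - 890,- 747, - 727, - 451, - 404,-394, - 365.69, - 355, - 309, - 222, - 322/13, - 94/19,67, 92, 381.41, 463, 484.6, 935]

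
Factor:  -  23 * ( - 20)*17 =7820 = 2^2* 5^1*17^1*23^1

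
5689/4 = 5689/4= 1422.25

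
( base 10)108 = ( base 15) 73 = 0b1101100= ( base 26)44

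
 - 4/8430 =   -  2/4215=-0.00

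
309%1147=309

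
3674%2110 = 1564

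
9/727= 9/727=0.01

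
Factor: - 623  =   - 7^1*89^1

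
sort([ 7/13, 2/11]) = [2/11, 7/13 ] 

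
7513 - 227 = 7286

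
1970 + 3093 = 5063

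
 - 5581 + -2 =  - 5583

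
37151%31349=5802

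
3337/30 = 3337/30 = 111.23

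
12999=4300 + 8699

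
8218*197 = 1618946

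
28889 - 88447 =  - 59558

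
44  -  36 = 8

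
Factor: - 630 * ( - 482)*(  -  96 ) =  - 29151360 = -  2^7 * 3^3* 5^1 * 7^1*241^1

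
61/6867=61/6867 = 0.01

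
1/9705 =1/9705  =  0.00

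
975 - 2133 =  - 1158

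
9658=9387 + 271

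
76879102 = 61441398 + 15437704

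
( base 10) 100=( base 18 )5a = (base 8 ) 144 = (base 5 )400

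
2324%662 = 338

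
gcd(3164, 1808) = 452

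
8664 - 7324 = 1340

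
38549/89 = 433+12/89 = 433.13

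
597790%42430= 3770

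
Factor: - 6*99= - 594 = -2^1*3^3*11^1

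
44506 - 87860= - 43354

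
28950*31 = 897450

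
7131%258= 165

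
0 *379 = 0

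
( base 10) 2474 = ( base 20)63E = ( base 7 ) 10133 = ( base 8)4652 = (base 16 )9aa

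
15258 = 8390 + 6868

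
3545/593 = 5 + 580/593 = 5.98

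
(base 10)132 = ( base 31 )48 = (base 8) 204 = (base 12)b0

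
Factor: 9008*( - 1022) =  - 9206176=   - 2^5*7^1*73^1*563^1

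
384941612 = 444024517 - 59082905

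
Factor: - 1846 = -2^1*13^1 * 71^1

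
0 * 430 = 0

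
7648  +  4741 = 12389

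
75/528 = 25/176 = 0.14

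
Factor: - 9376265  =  -5^1*17^1*47^1*2347^1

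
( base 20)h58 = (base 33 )6bb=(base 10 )6908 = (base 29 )866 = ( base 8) 15374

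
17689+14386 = 32075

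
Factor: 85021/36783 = 3^ ( - 2 )*61^( - 1) * 67^(-1 )*85021^1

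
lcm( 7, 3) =21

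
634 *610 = 386740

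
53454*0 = 0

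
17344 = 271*64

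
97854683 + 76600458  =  174455141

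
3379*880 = 2973520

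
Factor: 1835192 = 2^3*229399^1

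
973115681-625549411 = 347566270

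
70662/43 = 70662/43 = 1643.30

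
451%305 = 146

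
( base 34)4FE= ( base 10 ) 5148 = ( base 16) 141c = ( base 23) 9GJ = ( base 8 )12034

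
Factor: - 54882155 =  - 5^1*211^1*52021^1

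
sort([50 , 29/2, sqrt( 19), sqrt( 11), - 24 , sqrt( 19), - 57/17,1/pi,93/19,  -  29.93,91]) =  [ - 29.93 , - 24, - 57/17, 1/pi, sqrt( 11), sqrt( 19), sqrt( 19 ), 93/19,  29/2, 50, 91 ]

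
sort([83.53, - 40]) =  [-40,83.53 ]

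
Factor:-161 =  -  7^1*23^1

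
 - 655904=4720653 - 5376557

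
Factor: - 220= - 2^2*5^1*11^1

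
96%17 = 11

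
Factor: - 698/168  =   - 2^( - 2)*3^ (-1 )*7^ ( - 1 )*349^1 = - 349/84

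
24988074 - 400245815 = -375257741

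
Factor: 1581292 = 2^2*395323^1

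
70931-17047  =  53884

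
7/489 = 7/489 = 0.01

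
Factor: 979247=883^1*1109^1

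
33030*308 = 10173240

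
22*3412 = 75064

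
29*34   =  986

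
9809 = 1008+8801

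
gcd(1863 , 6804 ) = 81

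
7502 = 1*7502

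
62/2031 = 62/2031= 0.03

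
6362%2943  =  476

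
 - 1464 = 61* ( - 24)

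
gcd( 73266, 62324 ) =2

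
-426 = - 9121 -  - 8695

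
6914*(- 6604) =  - 45660056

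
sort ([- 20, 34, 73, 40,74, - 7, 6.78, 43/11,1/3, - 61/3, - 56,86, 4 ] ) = [- 56, - 61/3,-20 , - 7 , 1/3, 43/11,4,6.78 , 34, 40,  73, 74, 86 ] 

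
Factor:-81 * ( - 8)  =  648 = 2^3 * 3^4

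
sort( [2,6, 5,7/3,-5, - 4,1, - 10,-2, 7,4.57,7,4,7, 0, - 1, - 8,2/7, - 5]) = [ - 10, - 8, - 5, - 5, - 4 , - 2, - 1,0,2/7, 1 , 2, 7/3,4, 4.57 , 5,6,  7,7, 7]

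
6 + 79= 85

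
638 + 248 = 886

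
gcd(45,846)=9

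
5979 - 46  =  5933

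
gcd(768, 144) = 48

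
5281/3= 5281/3= 1760.33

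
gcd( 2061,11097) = 9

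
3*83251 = 249753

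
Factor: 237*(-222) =- 52614 = - 2^1 * 3^2 * 37^1*79^1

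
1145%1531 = 1145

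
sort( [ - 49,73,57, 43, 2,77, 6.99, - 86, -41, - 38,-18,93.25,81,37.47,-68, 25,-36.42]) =[-86,-68, - 49, - 41, - 38,-36.42, -18,2,6.99,25, 37.47,43,57,73,77,81,93.25 ] 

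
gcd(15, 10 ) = 5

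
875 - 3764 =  - 2889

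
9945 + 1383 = 11328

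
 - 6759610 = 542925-7302535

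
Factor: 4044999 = 3^1 * 7^3*3931^1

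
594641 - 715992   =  -121351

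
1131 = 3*377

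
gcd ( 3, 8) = 1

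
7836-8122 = - 286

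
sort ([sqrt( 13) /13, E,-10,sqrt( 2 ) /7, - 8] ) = [ - 10, - 8,  sqrt(2) /7,sqrt(13) /13, E ] 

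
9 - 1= 8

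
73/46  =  73/46 = 1.59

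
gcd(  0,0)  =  0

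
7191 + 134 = 7325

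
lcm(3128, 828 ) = 28152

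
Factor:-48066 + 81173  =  33107=33107^1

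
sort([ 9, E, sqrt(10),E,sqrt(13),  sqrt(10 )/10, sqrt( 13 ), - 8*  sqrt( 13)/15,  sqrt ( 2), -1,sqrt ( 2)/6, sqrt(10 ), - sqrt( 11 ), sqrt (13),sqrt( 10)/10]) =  [ - sqrt(11), - 8 * sqrt( 13) /15, - 1,sqrt(2)/6, sqrt( 10)/10,sqrt( 10)/10,sqrt( 2),E,E, sqrt(10 ),  sqrt (10 ),sqrt( 13 ),sqrt ( 13 ), sqrt ( 13 ),  9 ]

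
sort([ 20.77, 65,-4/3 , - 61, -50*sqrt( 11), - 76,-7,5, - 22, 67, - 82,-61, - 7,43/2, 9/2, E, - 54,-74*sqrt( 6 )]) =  [ - 74*sqrt(6),  -  50*sqrt( 11),  -  82, - 76, - 61,-61, - 54, - 22, - 7, - 7, - 4/3,E,9/2,  5 , 20.77,43/2,  65, 67]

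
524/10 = 52 + 2/5= 52.40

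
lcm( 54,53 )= 2862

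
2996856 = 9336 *321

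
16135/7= 2305 = 2305.00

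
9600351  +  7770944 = 17371295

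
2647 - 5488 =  - 2841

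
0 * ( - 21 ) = 0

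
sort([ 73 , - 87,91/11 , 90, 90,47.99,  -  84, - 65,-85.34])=[-87, - 85.34,-84,-65,91/11, 47.99, 73, 90,  90] 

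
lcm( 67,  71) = 4757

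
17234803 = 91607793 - 74372990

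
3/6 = 1/2  =  0.50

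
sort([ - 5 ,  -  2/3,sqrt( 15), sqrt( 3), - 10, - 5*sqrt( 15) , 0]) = [ - 5*sqrt( 15) , - 10, - 5, - 2/3, 0, sqrt (3 ), sqrt( 15 ) ] 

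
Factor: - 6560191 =-11^1 *277^1 * 2153^1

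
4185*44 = 184140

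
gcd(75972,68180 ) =1948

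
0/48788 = 0 = 0.00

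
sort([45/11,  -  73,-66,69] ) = [ - 73,- 66,  45/11,69 ] 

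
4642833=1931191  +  2711642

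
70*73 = 5110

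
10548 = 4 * 2637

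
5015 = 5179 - 164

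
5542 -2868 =2674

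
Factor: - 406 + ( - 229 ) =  - 635  =  - 5^1* 127^1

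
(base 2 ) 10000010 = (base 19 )6G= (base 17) 7b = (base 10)130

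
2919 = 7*417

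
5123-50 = 5073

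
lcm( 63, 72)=504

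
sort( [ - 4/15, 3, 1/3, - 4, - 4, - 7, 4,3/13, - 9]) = [ - 9,-7, - 4, - 4, - 4/15, 3/13, 1/3, 3, 4] 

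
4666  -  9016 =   -  4350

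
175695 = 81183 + 94512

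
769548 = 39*19732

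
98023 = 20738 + 77285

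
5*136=680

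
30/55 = 6/11= 0.55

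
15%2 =1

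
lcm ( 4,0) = 0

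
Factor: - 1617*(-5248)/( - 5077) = -8486016/5077=-2^7*3^1*7^2*11^1*41^1*5077^( - 1) 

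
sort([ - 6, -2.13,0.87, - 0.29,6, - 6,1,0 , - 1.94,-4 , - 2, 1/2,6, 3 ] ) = [-6, - 6 , - 4, - 2.13, - 2,-1.94, - 0.29,0,1/2,0.87,1,3, 6, 6] 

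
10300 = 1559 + 8741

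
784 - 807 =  - 23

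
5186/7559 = 5186/7559 = 0.69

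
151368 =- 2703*( - 56 ) 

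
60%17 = 9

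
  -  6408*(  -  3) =19224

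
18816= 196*96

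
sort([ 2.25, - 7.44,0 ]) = [-7.44,0,2.25 ]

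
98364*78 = 7672392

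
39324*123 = 4836852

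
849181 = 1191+847990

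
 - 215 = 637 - 852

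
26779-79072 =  - 52293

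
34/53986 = 17/26993 = 0.00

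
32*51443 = 1646176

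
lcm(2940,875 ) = 73500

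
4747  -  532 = 4215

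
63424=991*64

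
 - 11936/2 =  - 5968  =  - 5968.00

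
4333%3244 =1089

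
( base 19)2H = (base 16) 37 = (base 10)55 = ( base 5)210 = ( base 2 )110111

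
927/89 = 10 + 37/89=10.42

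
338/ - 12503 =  - 338/12503 = - 0.03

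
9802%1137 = 706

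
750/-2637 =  - 250/879 = - 0.28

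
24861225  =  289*86025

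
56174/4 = 28087/2  =  14043.50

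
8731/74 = 117 + 73/74   =  117.99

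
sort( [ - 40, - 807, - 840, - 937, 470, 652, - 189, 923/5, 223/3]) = [ - 937, - 840, - 807, - 189, - 40,223/3, 923/5, 470,652]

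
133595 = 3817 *35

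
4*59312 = 237248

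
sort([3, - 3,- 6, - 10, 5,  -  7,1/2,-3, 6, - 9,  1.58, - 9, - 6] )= [-10, - 9, - 9,-7,-6,-6,-3, - 3,1/2, 1.58, 3, 5 , 6 ]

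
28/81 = 28/81 = 0.35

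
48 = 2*24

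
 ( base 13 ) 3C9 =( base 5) 10142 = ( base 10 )672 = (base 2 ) 1010100000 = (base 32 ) l0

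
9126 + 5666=14792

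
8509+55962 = 64471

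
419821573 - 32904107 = 386917466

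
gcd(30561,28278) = 3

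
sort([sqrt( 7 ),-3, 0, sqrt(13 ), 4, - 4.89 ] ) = [- 4.89, - 3,  0,sqrt(7 ), sqrt(13 ), 4]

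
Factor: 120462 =2^1*3^1*17^1* 1181^1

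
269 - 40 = 229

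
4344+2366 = 6710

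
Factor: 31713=3^1*11^1*31^2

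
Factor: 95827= 79^1*1213^1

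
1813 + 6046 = 7859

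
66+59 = 125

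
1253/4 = 313 + 1/4 = 313.25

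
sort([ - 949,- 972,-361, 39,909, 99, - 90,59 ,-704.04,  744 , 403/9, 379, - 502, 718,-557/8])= [-972, - 949 , - 704.04, - 502, - 361, - 90 ,-557/8,39,403/9,59, 99,  379,718,744,909]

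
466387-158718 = 307669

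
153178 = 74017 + 79161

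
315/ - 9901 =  - 1 + 9586/9901  =  -0.03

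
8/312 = 1/39 = 0.03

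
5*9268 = 46340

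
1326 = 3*442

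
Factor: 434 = 2^1 * 7^1*31^1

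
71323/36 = 1981 + 7/36 = 1981.19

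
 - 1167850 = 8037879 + -9205729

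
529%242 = 45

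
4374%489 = 462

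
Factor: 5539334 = 2^1*179^1*15473^1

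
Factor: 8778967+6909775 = 15688742 =2^1 * 53^1*89^1*1663^1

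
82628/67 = 82628/67 = 1233.25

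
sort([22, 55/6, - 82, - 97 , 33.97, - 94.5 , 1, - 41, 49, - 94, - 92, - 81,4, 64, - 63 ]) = [-97, - 94.5,-94, - 92, - 82, - 81,-63, - 41, 1, 4, 55/6,22, 33.97, 49, 64 ] 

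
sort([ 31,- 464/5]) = [-464/5, 31 ]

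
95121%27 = 0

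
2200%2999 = 2200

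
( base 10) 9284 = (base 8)22104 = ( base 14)3552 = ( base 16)2444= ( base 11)6A80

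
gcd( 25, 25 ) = 25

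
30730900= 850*36154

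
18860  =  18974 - 114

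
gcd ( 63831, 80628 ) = 3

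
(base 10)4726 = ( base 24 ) 84m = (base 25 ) 7E1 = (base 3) 20111001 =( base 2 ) 1001001110110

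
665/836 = 35/44 = 0.80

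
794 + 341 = 1135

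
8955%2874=333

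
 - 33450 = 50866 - 84316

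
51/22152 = 17/7384 = 0.00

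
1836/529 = 1836/529=3.47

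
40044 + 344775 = 384819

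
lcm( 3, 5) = 15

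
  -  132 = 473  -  605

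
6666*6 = 39996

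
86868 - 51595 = 35273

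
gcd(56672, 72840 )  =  8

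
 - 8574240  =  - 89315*96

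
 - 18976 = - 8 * 2372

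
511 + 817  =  1328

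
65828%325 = 178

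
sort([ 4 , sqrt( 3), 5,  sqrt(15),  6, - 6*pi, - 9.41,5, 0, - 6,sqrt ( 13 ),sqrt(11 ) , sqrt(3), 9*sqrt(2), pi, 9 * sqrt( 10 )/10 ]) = [ - 6*pi, - 9.41,  -  6, 0,sqrt( 3 ),sqrt( 3),  9*sqrt( 10) /10, pi,  sqrt( 11 ),sqrt(13)  ,  sqrt( 15),4, 5,  5,  6,  9*sqrt(2 )]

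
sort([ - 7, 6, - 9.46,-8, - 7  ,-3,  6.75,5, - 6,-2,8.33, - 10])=[ - 10,-9.46, - 8,-7, - 7, - 6, - 3 , - 2 , 5,6,6.75,8.33 ]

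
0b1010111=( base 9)106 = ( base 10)87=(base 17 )52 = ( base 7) 153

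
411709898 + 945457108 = 1357167006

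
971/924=971/924 = 1.05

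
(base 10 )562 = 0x232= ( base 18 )1d4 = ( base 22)13c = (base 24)na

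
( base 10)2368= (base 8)4500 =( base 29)2NJ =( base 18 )75A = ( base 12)1454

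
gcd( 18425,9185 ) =55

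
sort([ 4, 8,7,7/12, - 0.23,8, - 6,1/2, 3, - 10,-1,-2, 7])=[  -  10,-6,  -  2,-1, - 0.23, 1/2,7/12,3 , 4,7,  7,8,8 ] 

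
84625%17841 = 13261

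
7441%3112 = 1217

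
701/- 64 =-11 + 3/64 = - 10.95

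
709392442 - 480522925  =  228869517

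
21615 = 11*1965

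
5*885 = 4425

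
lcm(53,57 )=3021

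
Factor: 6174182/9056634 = 3^( - 1)*7^1*53^2*157^1*1509439^(-1) = 3087091/4528317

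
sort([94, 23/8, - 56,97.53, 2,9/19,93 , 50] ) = [-56, 9/19,2 , 23/8, 50, 93, 94,97.53]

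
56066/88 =28033/44 = 637.11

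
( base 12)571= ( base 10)805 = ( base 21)1h7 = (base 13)49C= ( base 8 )1445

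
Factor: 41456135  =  5^1 *7^1*1184461^1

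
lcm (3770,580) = 7540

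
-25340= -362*70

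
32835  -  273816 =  - 240981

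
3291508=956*3443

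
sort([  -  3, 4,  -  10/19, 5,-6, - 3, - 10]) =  [ - 10, - 6, - 3 , - 3 , - 10/19, 4, 5 ] 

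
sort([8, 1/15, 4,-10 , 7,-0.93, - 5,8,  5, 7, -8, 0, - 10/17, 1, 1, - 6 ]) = [-10, - 8 , - 6, - 5, - 0.93, - 10/17,0, 1/15, 1 , 1, 4,5, 7 , 7,8,8 ] 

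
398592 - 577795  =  - 179203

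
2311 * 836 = 1931996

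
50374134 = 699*72066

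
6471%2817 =837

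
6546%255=171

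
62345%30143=2059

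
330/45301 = 330/45301= 0.01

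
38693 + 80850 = 119543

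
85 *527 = 44795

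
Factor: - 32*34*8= - 2^9*17^1 = - 8704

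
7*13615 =95305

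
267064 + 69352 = 336416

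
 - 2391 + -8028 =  - 10419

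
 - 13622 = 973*( - 14 )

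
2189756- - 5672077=7861833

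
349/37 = 9 + 16/37 = 9.43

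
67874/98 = 33937/49= 692.59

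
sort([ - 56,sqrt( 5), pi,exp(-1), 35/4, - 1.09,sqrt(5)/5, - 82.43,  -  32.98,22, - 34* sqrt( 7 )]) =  [ - 34*sqrt( 7), - 82.43, - 56, -32.98, - 1.09, exp( -1),sqrt(5)/5,sqrt(5),pi, 35/4, 22 ] 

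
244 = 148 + 96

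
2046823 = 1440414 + 606409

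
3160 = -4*(-790 ) 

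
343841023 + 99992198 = 443833221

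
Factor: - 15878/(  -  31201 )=2^1*17^1*41^(- 1 )*467^1*761^( - 1)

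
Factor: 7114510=2^1*5^1*13^1*54727^1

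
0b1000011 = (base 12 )57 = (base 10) 67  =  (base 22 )31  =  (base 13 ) 52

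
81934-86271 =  - 4337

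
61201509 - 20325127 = 40876382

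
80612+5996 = 86608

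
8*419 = 3352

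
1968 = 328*6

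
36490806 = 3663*9962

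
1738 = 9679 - 7941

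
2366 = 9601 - 7235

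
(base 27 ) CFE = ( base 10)9167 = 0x23cf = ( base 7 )35504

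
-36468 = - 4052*9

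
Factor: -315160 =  - 2^3*5^1*7879^1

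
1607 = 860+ 747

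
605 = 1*605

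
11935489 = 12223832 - 288343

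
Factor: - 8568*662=- 2^4*3^2*7^1*17^1 * 331^1 = - 5672016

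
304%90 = 34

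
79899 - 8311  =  71588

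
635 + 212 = 847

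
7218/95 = 75 + 93/95= 75.98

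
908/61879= 908/61879  =  0.01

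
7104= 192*37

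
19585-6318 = 13267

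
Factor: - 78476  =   - 2^2*23^1*853^1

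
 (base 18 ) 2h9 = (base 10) 963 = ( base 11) 7a6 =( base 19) 2cd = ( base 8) 1703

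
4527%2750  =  1777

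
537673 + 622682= 1160355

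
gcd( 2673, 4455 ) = 891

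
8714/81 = 107+ 47/81 = 107.58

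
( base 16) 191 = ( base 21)j2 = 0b110010001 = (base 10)401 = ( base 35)BG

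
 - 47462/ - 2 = 23731/1 = 23731.00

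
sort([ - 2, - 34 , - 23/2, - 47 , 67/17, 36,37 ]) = [ - 47, - 34, - 23/2,-2, 67/17,36, 37]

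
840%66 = 48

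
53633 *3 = 160899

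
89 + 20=109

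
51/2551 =51/2551 = 0.02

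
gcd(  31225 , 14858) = 1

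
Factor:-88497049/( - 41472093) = 3^ ( - 1) * 13^( -2)*1759^1 *50311^1 * 81799^( - 1)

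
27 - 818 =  - 791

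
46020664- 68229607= - 22208943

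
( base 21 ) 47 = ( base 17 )56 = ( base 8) 133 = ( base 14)67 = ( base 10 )91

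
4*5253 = 21012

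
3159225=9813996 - 6654771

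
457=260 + 197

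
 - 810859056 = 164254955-975114011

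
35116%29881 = 5235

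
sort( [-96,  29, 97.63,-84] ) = [ - 96, - 84, 29,97.63]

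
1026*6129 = 6288354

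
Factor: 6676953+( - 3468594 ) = 3^1*7^1*11^1*17^1*19^1*43^1 = 3208359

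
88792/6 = 44396/3  =  14798.67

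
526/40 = 263/20 = 13.15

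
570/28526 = 285/14263 = 0.02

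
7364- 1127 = 6237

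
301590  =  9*33510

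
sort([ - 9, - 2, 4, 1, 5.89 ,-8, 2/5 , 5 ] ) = [ - 9, - 8, - 2, 2/5, 1,4, 5, 5.89] 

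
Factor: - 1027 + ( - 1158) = - 2185 = - 5^1*19^1*23^1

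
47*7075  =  332525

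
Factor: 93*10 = 2^1*3^1*5^1*31^1 = 930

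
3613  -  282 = 3331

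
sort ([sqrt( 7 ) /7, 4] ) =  [sqrt(7 ) /7 , 4]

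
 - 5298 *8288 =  - 43909824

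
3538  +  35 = 3573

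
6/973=6/973 = 0.01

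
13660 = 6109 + 7551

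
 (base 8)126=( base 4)1112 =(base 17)51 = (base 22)3K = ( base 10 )86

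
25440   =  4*6360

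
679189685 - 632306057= 46883628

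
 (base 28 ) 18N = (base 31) 128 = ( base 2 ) 10000000111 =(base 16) 407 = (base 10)1031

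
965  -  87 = 878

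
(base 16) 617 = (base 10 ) 1559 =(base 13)92C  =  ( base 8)3027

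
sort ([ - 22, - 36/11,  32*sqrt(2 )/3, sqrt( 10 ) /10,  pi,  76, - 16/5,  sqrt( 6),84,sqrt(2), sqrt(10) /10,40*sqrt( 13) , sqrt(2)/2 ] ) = [ - 22,-36/11, - 16/5, sqrt (10 )/10, sqrt(10) /10, sqrt( 2)/2,  sqrt( 2) , sqrt ( 6),  pi,  32*sqrt(2)/3,  76,84, 40*sqrt( 13)] 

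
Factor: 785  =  5^1*157^1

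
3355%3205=150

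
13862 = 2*6931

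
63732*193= 12300276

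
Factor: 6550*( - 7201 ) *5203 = -2^1*5^2*11^2*19^1*43^1*131^1*379^1 = -  245407559650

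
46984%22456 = 2072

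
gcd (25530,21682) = 74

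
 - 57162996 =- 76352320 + 19189324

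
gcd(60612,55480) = 4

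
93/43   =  93/43 =2.16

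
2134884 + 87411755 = 89546639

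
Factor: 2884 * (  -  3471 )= -2^2*3^1 * 7^1 * 13^1*89^1*103^1= -10010364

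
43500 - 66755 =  -23255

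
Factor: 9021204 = 2^2 * 3^2*29^1*8641^1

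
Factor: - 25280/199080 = -8/63=- 2^3* 3^ (-2 )*7^( - 1)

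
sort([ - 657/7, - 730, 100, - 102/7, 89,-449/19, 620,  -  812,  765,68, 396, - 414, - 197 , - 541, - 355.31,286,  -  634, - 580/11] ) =[ - 812,-730, - 634, - 541, -414, - 355.31, - 197, - 657/7, - 580/11, - 449/19, - 102/7,  68, 89, 100, 286, 396, 620,  765 ]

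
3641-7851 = - 4210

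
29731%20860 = 8871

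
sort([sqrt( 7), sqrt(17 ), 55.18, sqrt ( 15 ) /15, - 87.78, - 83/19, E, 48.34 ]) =[ - 87.78, - 83/19, sqrt(15) /15, sqrt(7), E, sqrt(17),48.34,55.18] 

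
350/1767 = 350/1767 = 0.20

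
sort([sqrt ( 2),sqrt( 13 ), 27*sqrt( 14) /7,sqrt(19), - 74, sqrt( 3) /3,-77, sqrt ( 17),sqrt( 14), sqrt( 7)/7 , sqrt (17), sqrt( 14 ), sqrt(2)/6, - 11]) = [ - 77,-74,  -  11,sqrt ( 2)/6,  sqrt(7) /7, sqrt( 3) /3, sqrt( 2),sqrt(13 ),  sqrt( 14), sqrt(14), sqrt(17), sqrt( 17), sqrt( 19 ), 27*sqrt( 14 ) /7 ] 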